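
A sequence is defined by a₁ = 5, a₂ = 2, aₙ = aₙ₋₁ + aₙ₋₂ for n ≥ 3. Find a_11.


Computing iteratively: 5, 2, 7, 9, 16, 25, 41, 66, 107, 173, 280
a_11 = 280

a_11 = 280


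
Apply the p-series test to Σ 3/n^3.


p-series test: Σ c/n^p converges if p > 1, diverges if p ≤ 1 (constant c > 0 doesn't affect convergence).
p = 3
3 > 1 → CONVERGES

Converges (p = 3 > 1)


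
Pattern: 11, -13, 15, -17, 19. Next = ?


Pattern: alternating sign, magnitude arithmetic (d=2)
Terms: 11, -13, 15, -17, 19
Next term = -21

Next term = -21


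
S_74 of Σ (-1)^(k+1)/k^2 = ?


S = 1 - 1/4 + 1/9 - 1/16 + 1/25 - 1/36 + 1/49 - 1/64 ± ...
= 0.8224
(Full series converges to +π²/12 ≈ +0.8225)

S_74 = 0.8224


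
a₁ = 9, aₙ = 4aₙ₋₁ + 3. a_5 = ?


Computing step by step:
a_1 = 9
a_2 = 39
a_3 = 159
a_4 = 639
a_5 = 2559


a_5 = 2559


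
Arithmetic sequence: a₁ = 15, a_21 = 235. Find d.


d = (aₙ - a₁)/(n-1)
= (235 - 15)/(21-1)
= 220/20 = 11

d = 11


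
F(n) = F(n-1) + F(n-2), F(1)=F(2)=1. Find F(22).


Fibonacci sequence: 1, 1, 2, 3, 5, 8, 13, 21, 34, 55, 89, ...
F(22) = 17711

F(22) = 17711


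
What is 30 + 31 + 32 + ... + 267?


Σₖ₌30^267 k = Σₖ₌₁^267 k − Σₖ₌₁^29 k
= 267·268/2 − 29·30/2
= 35778 − 435 = 35343

Σk = 35343


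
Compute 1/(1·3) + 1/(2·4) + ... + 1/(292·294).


1/(k(k+2)) = (1/2)·(1/k - 1/(k+2)) (partial fractions)
Telescoping: Σ = (1/2)·(1 + 1/2 - 1/293 - 1/294) = 64313/86142

Sum = 64313/86142


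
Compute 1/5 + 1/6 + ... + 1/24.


Σₖ₌5^24 1/k = 1/5 + 1/6 + 1/7 + ... + 1/24
= 604180055/356948592
≈ 1.6926

Sum = 604180055/356948592 ≈ 1.6926


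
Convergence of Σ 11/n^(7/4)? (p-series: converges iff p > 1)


p-series test: Σ c/n^p converges if p > 1, diverges if p ≤ 1 (constant c > 0 doesn't affect convergence).
p = 7/4
7/4 > 1 → CONVERGES

Converges (p = 7/4 > 1)


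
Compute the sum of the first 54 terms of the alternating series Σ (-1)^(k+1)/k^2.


S = 1 - 1/4 + 1/9 - 1/16 + 1/25 - 1/36 + 1/49 - 1/64 ± ...
= 0.8223
(Full series converges to +π²/12 ≈ +0.8225)

S_54 = 0.8223


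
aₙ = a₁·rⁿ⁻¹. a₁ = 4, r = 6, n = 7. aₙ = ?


aₙ = a₁·r^(n-1)
= 4×6^6
= 4×46656
= 186624

a_7 = 186624


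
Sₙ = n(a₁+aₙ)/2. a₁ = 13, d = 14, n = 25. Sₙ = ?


aₙ = 13 + (25-1)×14 = 349
Sₙ = n(a₁+aₙ)/2 = 25×(13+349)/2
= 25×362/2 = 4525

S_25 = 4525


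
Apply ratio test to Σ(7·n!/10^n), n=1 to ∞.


aₙ = 7·n!/10^n
a_{n+1}/aₙ = (n+1)!/10^(n+1) × 10^n/n!  (constant 7 cancels)
= (n+1)/10
L = lim(n→∞) (n+1)/10 = ∞
L > 1 → series DIVERGES

Diverges (ratio test: L = ∞ > 1)


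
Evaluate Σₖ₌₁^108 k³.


n(n+1)/2 = 108×109/2 = 5886
Σk³ = 5886² = 34644996

Σk³ = 34644996


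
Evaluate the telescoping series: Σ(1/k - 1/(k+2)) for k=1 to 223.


Telescoping with gap 2: two head and two tail terms survive.
= (1 + 1/2) - (1/224 + 1/225)
= 3/2 - 1/224 - 1/225 = 75151/50400

Sum = 75151/50400


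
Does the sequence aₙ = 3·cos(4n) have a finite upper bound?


For all n, -1 ≤ cos(4n) ≤ 1, so -3 ≤ 3·cos(4n) ≤ 3
Lower bound: -3, Upper bound: 3
The sequence IS bounded

Bounded (-3 ≤ aₙ ≤ 3)


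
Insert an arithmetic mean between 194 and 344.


AM = (194 + 344)/2 = 538/2 = 269

AM = 269


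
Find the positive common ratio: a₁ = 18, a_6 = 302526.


r^(n-1) = aₙ/a₁
r^5 = 302526/18 = 16807
r = 16807^(1/5)
= 7

r = 7


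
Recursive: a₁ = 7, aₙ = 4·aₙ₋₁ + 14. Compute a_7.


Computing step by step:
a_1 = 7
a_2 = 42
a_3 = 182
a_4 = 742
a_5 = 2982
a_6 = 11942
a_7 = 47782


a_7 = 47782


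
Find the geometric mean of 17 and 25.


GM = √(17×25) = √425 = 20.6155

GM = 20.6155


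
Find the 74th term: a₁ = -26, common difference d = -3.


aₙ = a₁ + (n-1)d
= -26 + (74-1)×-3
= -26 - 219
= -245

a_74 = -245


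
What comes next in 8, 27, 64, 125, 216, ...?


Pattern: perfect cubes: n³
Terms: 8, 27, 64, 125, 216
Next term = 343

Next term = 343


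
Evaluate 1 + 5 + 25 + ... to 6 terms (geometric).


Sₙ = 1×(5^6 - 1)/(5 - 1)
= 1×(15625 - 1)/4
= 1×15624/4
= 3906

S_6 = 3906


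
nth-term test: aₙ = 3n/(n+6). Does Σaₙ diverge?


lim(n→∞) 3n/(n+6) = 3/1 = 3  (divide numerator and denominator by n)
lim aₙ = 3 ≠ 0 → series DIVERGES

Diverges (lim aₙ = 3 ≠ 0)


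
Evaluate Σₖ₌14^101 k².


Σₖ₌14^101 k² = Σₖ₌₁^101 k² − Σₖ₌₁^13 k²
= 101·102·203/6 − 13·14·27/6
= 348551 − 819 = 347732

Σk² = 347732


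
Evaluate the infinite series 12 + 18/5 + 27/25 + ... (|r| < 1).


S∞ = a₁/(1-r) = 12/(1 - 3/10)
= 12/(7/10)
= 120/7

S∞ = 120/7


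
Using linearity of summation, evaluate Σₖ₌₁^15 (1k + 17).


Σ(1k+17) = 1·Σk + 17·n
= 1·120 + 17·15
= 120 + 255 = 375

Σ = 375


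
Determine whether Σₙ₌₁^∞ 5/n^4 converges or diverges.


p-series test: Σ c/n^p converges if p > 1, diverges if p ≤ 1 (constant c > 0 doesn't affect convergence).
p = 4
4 > 1 → CONVERGES

Converges (p = 4 > 1)


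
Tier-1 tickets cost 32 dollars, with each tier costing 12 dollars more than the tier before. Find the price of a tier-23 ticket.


aₙ = a₁ + (n-1)d
= 32 + (23-1)×12
= 32 + 264
= 296

a_23 = 296


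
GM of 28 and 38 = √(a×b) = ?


GM = √(28×38) = √1064 = 32.619

GM = 32.619


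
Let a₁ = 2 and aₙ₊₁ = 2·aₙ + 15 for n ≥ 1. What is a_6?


Computing step by step:
a_1 = 2
a_2 = 19
a_3 = 53
a_4 = 121
a_5 = 257
a_6 = 529


a_6 = 529


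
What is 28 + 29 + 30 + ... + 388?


Σₖ₌28^388 k = Σₖ₌₁^388 k − Σₖ₌₁^27 k
= 388·389/2 − 27·28/2
= 75466 − 378 = 75088

Σk = 75088


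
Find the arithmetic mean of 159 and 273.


AM = (159 + 273)/2 = 432/2 = 216

AM = 216


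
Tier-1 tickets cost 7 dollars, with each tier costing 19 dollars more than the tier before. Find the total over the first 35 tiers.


aₙ = 7 + (35-1)×19 = 653
Sₙ = n(a₁+aₙ)/2 = 35×(7+653)/2
= 35×660/2 = 11550

S_35 = 11550


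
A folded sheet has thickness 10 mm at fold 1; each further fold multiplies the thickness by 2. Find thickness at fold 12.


aₙ = a₁·r^(n-1)
= 10×2^11
= 10×2048
= 20480

a_12 = 20480


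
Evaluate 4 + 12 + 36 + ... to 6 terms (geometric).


Sₙ = 4×(3^6 - 1)/(3 - 1)
= 4×(729 - 1)/2
= 4×728/2
= 1456

S_6 = 1456


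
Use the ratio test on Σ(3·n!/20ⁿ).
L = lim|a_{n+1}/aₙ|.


aₙ = 3·n!/20^n
a_{n+1}/aₙ = (n+1)!/20^(n+1) × 20^n/n!  (constant 3 cancels)
= (n+1)/20
L = lim(n→∞) (n+1)/20 = ∞
L > 1 → series DIVERGES

Diverges (ratio test: L = ∞ > 1)


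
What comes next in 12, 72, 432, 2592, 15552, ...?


Pattern: geometric (r=6)
Terms: 12, 72, 432, 2592, 15552
Next term = 93312

Next term = 93312


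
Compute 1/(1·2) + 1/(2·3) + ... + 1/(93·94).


1/(k(k+1)) = 1/k - 1/(k+1) (partial fractions)
Telescoping: Σ = 1 - 1/94 = 93/94

Sum = 93/94


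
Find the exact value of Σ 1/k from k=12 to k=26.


Σₖ₌12^26 1/k = 1/12 + 1/13 + 1/14 + ... + 1/26
= 22341654331/26771144400
≈ 0.8345

Sum = 22341654331/26771144400 ≈ 0.8345


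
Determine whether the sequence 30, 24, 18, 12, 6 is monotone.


Differences: -6, -6, -6, -6
All differences < 0 → strictly DECREASING

Monotonically decreasing


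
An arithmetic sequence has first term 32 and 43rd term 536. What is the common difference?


d = (aₙ - a₁)/(n-1)
= (536 - 32)/(43-1)
= 504/42 = 12

d = 12


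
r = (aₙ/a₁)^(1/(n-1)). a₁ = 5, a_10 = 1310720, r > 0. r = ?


r^(n-1) = aₙ/a₁
r^9 = 1310720/5 = 262144
r = 262144^(1/9)
= 4

r = 4


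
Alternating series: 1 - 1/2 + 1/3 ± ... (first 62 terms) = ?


S = 1 - 1/2 + 1/3 - 1/4 + 1/5 - 1/6 + 1/7 - 1/8 ± ...
= 0.6851
(Full series converges to +ln(2) ≈ +0.6931)

S_62 = 0.6851


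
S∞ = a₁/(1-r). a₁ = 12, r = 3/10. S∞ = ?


S∞ = a₁/(1-r) = 12/(1 - 3/10)
= 12/(7/10)
= 120/7

S∞ = 120/7


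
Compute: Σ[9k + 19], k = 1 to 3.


Σ(9k+19) = 9·Σk + 19·n
= 9·6 + 19·3
= 54 + 57 = 111

Σ = 111


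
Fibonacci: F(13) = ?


Fibonacci sequence: 1, 1, 2, 3, 5, 8, 13, 21, 34, 55, 89, ...
F(13) = 233

F(13) = 233


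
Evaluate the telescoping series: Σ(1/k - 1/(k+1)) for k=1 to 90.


Telescoping: adjacent terms cancel.
= 1/1 - 1/91
= 1 - 1/91 = 90/91

Sum = 90/91


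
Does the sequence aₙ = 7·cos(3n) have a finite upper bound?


For all n, -1 ≤ cos(3n) ≤ 1, so -7 ≤ 7·cos(3n) ≤ 7
Lower bound: -7, Upper bound: 7
The sequence IS bounded

Bounded (-7 ≤ aₙ ≤ 7)


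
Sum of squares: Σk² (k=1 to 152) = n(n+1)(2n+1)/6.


n = 152
n(n+1)(2n+1)/6 = 152×153×305/6
= 7093080/6 = 1182180

Σk² = 1182180


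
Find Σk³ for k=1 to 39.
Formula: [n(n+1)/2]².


n(n+1)/2 = 39×40/2 = 780
Σk³ = 780² = 608400

Σk³ = 608400


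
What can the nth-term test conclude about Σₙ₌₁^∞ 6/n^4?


lim(n→∞) 6/n^4 = 0
lim aₙ = 0 → nth-term test is INCONCLUSIVE
(Need other tests; this is actually a convergent p-series with p=4 > 1)

Inconclusive (lim aₙ = 0; need another test)


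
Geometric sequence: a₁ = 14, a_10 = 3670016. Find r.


r^(n-1) = aₙ/a₁
r^9 = 3670016/14 = 262144
r = 262144^(1/9)
= 4

r = 4


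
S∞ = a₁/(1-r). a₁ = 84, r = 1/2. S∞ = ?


S∞ = a₁/(1-r) = 84/(1 - 1/2)
= 84/(1/2)
= 168

S∞ = 168


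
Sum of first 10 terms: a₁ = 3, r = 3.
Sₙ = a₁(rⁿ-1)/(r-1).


Sₙ = 3×(3^10 - 1)/(3 - 1)
= 3×(59049 - 1)/2
= 3×59048/2
= 88572

S_10 = 88572


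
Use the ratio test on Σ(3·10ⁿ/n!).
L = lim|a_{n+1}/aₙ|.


aₙ = 3·10^n/n!
a_{n+1}/aₙ = 10^(n+1)/(n+1)! × n!/10^n  (constant 3 cancels)
= 10/(n+1)
L = lim(n→∞) 10/(n+1) = 0
L < 1 → series CONVERGES

Converges (ratio test: L = 0 < 1)


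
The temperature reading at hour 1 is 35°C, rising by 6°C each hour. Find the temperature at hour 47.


aₙ = a₁ + (n-1)d
= 35 + (47-1)×6
= 35 + 276
= 311

a_47 = 311


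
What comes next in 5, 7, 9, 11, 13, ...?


Pattern: arithmetic (d=2)
Terms: 5, 7, 9, 11, 13
Next term = 15

Next term = 15


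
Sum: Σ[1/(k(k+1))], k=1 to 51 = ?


1/(k(k+1)) = 1/k - 1/(k+1) (partial fractions)
Telescoping: Σ = 1 - 1/52 = 51/52

Sum = 51/52


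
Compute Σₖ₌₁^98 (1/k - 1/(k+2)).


Telescoping with gap 2: two head and two tail terms survive.
= (1 + 1/2) - (1/99 + 1/100)
= 3/2 - 1/99 - 1/100 = 14651/9900

Sum = 14651/9900


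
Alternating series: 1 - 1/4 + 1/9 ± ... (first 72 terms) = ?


S = 1 - 1/4 + 1/9 - 1/16 + 1/25 - 1/36 + 1/49 - 1/64 ± ...
= 0.8224
(Full series converges to +π²/12 ≈ +0.8225)

S_72 = 0.8224


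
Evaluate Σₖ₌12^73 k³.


Σₖ₌12^73 k³ = [73·74/2]² − [11·12/2]²
= 7295401 − 4356 = 7291045

Σk³ = 7291045


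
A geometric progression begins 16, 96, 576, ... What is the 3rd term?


aₙ = a₁·r^(n-1)
= 16×6^2
= 16×36
= 576

a_3 = 576


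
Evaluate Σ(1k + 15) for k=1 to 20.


Σ(1k+15) = 1·Σk + 15·n
= 1·210 + 15·20
= 210 + 300 = 510

Σ = 510


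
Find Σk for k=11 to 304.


Σₖ₌11^304 k = Σₖ₌₁^304 k − Σₖ₌₁^10 k
= 304·305/2 − 10·11/2
= 46360 − 55 = 46305

Σk = 46305


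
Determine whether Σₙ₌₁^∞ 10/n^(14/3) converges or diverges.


p-series test: Σ c/n^p converges if p > 1, diverges if p ≤ 1 (constant c > 0 doesn't affect convergence).
p = 14/3
14/3 > 1 → CONVERGES

Converges (p = 14/3 > 1)


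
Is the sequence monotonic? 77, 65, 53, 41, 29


Differences: -12, -12, -12, -12
All differences < 0 → strictly DECREASING

Monotonically decreasing


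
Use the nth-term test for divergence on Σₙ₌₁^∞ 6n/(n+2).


lim(n→∞) 6n/(n+2) = 6/1 = 6  (divide numerator and denominator by n)
lim aₙ = 6 ≠ 0 → series DIVERGES

Diverges (lim aₙ = 6 ≠ 0)


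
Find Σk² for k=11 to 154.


Σₖ₌11^154 k² = Σₖ₌₁^154 k² − Σₖ₌₁^10 k²
= 154·155·309/6 − 10·11·21/6
= 1229305 − 385 = 1228920

Σk² = 1228920


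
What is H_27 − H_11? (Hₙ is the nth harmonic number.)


Σₖ₌12^27 1/k = 1/12 + 1/13 + 1/14 + ... + 1/27
= 69999534593/80313433200
≈ 0.8716

Sum = 69999534593/80313433200 ≈ 0.8716


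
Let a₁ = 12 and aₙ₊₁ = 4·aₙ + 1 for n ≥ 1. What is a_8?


Computing step by step:
a_1 = 12
a_2 = 49
a_3 = 197
a_4 = 789
a_5 = 3157
a_6 = 12629
a_7 = 50517
a_8 = 202069


a_8 = 202069


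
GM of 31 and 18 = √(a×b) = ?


GM = √(31×18) = √558 = 23.622

GM = 23.622


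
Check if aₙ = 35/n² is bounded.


a₁ = 35, a₂ = 35/4, a₃ = 35/9, ...
0 < aₙ ≤ 35 for all n ≥ 1
The sequence IS bounded

Bounded (0 < aₙ ≤ 35)


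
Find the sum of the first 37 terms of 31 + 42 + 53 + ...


aₙ = 31 + (37-1)×11 = 427
Sₙ = n(a₁+aₙ)/2 = 37×(31+427)/2
= 37×458/2 = 8473

S_37 = 8473


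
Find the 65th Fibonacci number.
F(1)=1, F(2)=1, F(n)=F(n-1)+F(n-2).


Fibonacci sequence: 1, 1, 2, 3, 5, 8, 13, 21, 34, 55, 89, ...
F(65) = 17167680177565

F(65) = 17167680177565


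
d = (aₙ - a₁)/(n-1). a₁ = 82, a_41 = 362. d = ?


d = (aₙ - a₁)/(n-1)
= (362 - 82)/(41-1)
= 280/40 = 7

d = 7


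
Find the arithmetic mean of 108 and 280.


AM = (108 + 280)/2 = 388/2 = 194

AM = 194


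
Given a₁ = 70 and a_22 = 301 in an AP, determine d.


d = (aₙ - a₁)/(n-1)
= (301 - 70)/(22-1)
= 231/21 = 11

d = 11


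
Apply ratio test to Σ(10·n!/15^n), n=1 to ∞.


aₙ = 10·n!/15^n
a_{n+1}/aₙ = (n+1)!/15^(n+1) × 15^n/n!  (constant 10 cancels)
= (n+1)/15
L = lim(n→∞) (n+1)/15 = ∞
L > 1 → series DIVERGES

Diverges (ratio test: L = ∞ > 1)


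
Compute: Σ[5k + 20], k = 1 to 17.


Σ(5k+20) = 5·Σk + 20·n
= 5·153 + 20·17
= 765 + 340 = 1105

Σ = 1105


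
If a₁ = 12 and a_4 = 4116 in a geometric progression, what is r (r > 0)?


r^(n-1) = aₙ/a₁
r^3 = 4116/12 = 343
r = 343^(1/3)
= 7

r = 7


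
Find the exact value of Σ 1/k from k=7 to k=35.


Σₖ₌7^35 1/k = 1/7 + 1/8 + 1/9 + ... + 1/35
= 22274660489989/13127595717600
≈ 1.6968

Sum = 22274660489989/13127595717600 ≈ 1.6968


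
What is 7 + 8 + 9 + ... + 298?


Σₖ₌7^298 k = Σₖ₌₁^298 k − Σₖ₌₁^6 k
= 298·299/2 − 6·7/2
= 44551 − 21 = 44530

Σk = 44530


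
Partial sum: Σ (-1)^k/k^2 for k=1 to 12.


S = -1 + 1/4 - 1/9 + 1/16 - 1/25 + 1/36 - 1/49 + 1/64 ± ...
= -0.8193
(Full series converges to -π²/12 ≈ -0.8225)

S_12 = -0.8193


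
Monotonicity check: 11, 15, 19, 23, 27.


Differences: 4, 4, 4, 4
All differences > 0 → strictly INCREASING

Monotonically increasing


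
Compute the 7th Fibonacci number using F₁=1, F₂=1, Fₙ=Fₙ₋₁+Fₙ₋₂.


Fibonacci sequence: 1, 1, 2, 3, 5, 8, 13
F(7) = 13

F(7) = 13


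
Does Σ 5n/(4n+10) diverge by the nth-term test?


lim(n→∞) 5n/(4n+10) = 5/4 = 5/4  (divide numerator and denominator by n)
lim aₙ = 5/4 ≠ 0 → series DIVERGES

Diverges (lim aₙ = 5/4 ≠ 0)


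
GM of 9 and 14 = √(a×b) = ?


GM = √(9×14) = √126 = 11.225

GM = 11.225


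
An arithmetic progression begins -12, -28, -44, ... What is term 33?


aₙ = a₁ + (n-1)d
= -12 + (33-1)×-16
= -12 - 512
= -524

a_33 = -524


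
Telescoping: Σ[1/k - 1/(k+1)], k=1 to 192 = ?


Telescoping: adjacent terms cancel.
= 1/1 - 1/193
= 1 - 1/193 = 192/193

Sum = 192/193


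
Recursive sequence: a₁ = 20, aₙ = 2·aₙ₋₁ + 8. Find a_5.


Computing step by step:
a_1 = 20
a_2 = 48
a_3 = 104
a_4 = 216
a_5 = 440


a_5 = 440


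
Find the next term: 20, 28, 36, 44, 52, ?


Pattern: arithmetic (d=8)
Terms: 20, 28, 36, 44, 52
Next term = 60

Next term = 60


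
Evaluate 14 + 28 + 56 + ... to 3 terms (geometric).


Sₙ = 14×(2^3 - 1)/(2 - 1)
= 14×(8 - 1)/1
= 14×7/1
= 98

S_3 = 98


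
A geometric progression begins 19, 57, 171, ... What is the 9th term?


aₙ = a₁·r^(n-1)
= 19×3^8
= 19×6561
= 124659

a_9 = 124659


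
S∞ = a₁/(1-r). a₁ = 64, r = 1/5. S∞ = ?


S∞ = a₁/(1-r) = 64/(1 - 1/5)
= 64/(4/5)
= 80

S∞ = 80


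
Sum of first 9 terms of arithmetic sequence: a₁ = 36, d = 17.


aₙ = 36 + (9-1)×17 = 172
Sₙ = n(a₁+aₙ)/2 = 9×(36+172)/2
= 9×208/2 = 936

S_9 = 936


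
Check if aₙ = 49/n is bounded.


a₁ = 49, a₂ = 49/2, a₃ = 49/3, ...
0 < aₙ ≤ 49 for all n ≥ 1
Lower bound: 0, Upper bound: 49
The sequence IS bounded

Bounded (0 < aₙ ≤ 49)


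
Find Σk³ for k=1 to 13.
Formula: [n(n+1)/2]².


n(n+1)/2 = 13×14/2 = 91
Σk³ = 91² = 8281

Σk³ = 8281


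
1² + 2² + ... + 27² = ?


n = 27
n(n+1)(2n+1)/6 = 27×28×55/6
= 41580/6 = 6930

Σk² = 6930


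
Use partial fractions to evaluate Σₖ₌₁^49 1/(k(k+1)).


1/(k(k+1)) = 1/k - 1/(k+1) (partial fractions)
Telescoping: Σ = 1 - 1/50 = 49/50

Sum = 49/50


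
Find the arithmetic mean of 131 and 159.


AM = (131 + 159)/2 = 290/2 = 145

AM = 145


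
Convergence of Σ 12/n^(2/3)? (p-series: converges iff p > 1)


p-series test: Σ c/n^p converges if p > 1, diverges if p ≤ 1 (constant c > 0 doesn't affect convergence).
p = 2/3
2/3 ≤ 1 → DIVERGES

Diverges (p = 2/3 ≤ 1)


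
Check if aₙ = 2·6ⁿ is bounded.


aₙ = 2·6ⁿ → as n→∞, aₙ→∞ (since base 6 > 1)
No finite upper bound exists
The sequence is UNBOUNDED

Unbounded (aₙ → ∞ as n → ∞)


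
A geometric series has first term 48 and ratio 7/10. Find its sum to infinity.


S∞ = a₁/(1-r) = 48/(1 - 7/10)
= 48/(3/10)
= 160

S∞ = 160


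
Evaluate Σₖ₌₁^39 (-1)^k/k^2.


S = -1 + 1/4 - 1/9 + 1/16 - 1/25 + 1/36 - 1/49 + 1/64 ± ...
= -0.8228
(Full series converges to -π²/12 ≈ -0.8225)

S_39 = -0.8228


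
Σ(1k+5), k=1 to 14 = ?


Σ(1k+5) = 1·Σk + 5·n
= 1·105 + 5·14
= 105 + 70 = 175

Σ = 175


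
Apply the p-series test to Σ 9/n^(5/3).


p-series test: Σ c/n^p converges if p > 1, diverges if p ≤ 1 (constant c > 0 doesn't affect convergence).
p = 5/3
5/3 > 1 → CONVERGES

Converges (p = 5/3 > 1)


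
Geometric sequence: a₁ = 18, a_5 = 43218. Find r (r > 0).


r^(n-1) = aₙ/a₁
r^4 = 43218/18 = 2401
r = 2401^(1/4)
= ±7; taking r > 0 gives r = 7

r = 7


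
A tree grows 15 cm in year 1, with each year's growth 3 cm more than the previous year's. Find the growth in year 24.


aₙ = a₁ + (n-1)d
= 15 + (24-1)×3
= 15 + 69
= 84

a_24 = 84


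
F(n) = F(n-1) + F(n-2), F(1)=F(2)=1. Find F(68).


Fibonacci sequence: 1, 1, 2, 3, 5, 8, 13, 21, 34, 55, 89, ...
F(68) = 72723460248141

F(68) = 72723460248141


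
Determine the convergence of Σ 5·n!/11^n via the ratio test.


aₙ = 5·n!/11^n
a_{n+1}/aₙ = (n+1)!/11^(n+1) × 11^n/n!  (constant 5 cancels)
= (n+1)/11
L = lim(n→∞) (n+1)/11 = ∞
L > 1 → series DIVERGES

Diverges (ratio test: L = ∞ > 1)


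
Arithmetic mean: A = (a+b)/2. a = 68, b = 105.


AM = (68 + 105)/2 = 173/2 = 86.5

AM = 86.5


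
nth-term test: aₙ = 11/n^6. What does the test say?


lim(n→∞) 11/n^6 = 0
lim aₙ = 0 → nth-term test is INCONCLUSIVE
(Need other tests; this is actually a convergent p-series with p=6 > 1)

Inconclusive (lim aₙ = 0; need another test)


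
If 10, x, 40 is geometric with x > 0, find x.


GM = √(10×40) = √400 = 20

GM = 20


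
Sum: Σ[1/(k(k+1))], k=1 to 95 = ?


1/(k(k+1)) = 1/k - 1/(k+1) (partial fractions)
Telescoping: Σ = 1 - 1/96 = 95/96

Sum = 95/96


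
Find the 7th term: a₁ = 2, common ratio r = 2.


aₙ = a₁·r^(n-1)
= 2×2^6
= 2×64
= 128

a_7 = 128


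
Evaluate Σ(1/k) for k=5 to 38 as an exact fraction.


Σₖ₌5^38 1/k = 1/5 + 1/6 + 1/7 + ... + 1/38
= 1041662132909233/485721041551200
≈ 2.1446

Sum = 1041662132909233/485721041551200 ≈ 2.1446


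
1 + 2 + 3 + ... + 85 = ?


n(n+1)/2 = 85×86/2 = 7310/2 = 3655

Σk = 3655


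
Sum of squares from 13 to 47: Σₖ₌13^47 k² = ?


Σₖ₌13^47 k² = Σₖ₌₁^47 k² − Σₖ₌₁^12 k²
= 47·48·95/6 − 12·13·25/6
= 35720 − 650 = 35070

Σk² = 35070


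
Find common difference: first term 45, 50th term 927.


d = (aₙ - a₁)/(n-1)
= (927 - 45)/(50-1)
= 882/49 = 18

d = 18


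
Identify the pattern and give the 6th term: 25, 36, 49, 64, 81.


Pattern: perfect squares: n²
Terms: 25, 36, 49, 64, 81
Next term = 100

Next term = 100


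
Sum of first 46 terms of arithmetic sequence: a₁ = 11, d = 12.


aₙ = 11 + (46-1)×12 = 551
Sₙ = n(a₁+aₙ)/2 = 46×(11+551)/2
= 46×562/2 = 12926

S_46 = 12926


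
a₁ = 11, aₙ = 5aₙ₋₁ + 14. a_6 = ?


Computing step by step:
a_1 = 11
a_2 = 69
a_3 = 359
a_4 = 1809
a_5 = 9059
a_6 = 45309


a_6 = 45309


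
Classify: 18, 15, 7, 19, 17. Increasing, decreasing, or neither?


Differences: -3, -8, 12, -2
Difference at position 3 is +12 (> 0) but position 1 is -3 (< 0) — sequence both rises and falls
→ NOT monotonic

Not monotonic


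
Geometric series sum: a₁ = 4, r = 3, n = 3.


Sₙ = 4×(3^3 - 1)/(3 - 1)
= 4×(27 - 1)/2
= 4×26/2
= 52

S_3 = 52


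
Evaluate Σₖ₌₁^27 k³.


n(n+1)/2 = 27×28/2 = 378
Σk³ = 378² = 142884

Σk³ = 142884


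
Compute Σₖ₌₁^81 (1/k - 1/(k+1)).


Telescoping: adjacent terms cancel.
= 1/1 - 1/82
= 1 - 1/82 = 81/82

Sum = 81/82


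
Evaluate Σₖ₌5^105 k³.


Σₖ₌5^105 k³ = [105·106/2]² − [4·5/2]²
= 30969225 − 100 = 30969125

Σk³ = 30969125


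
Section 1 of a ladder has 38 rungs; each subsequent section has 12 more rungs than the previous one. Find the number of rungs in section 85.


aₙ = a₁ + (n-1)d
= 38 + (85-1)×12
= 38 + 1008
= 1046

a_85 = 1046


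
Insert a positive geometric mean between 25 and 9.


GM = √(25×9) = √225 = 15

GM = 15


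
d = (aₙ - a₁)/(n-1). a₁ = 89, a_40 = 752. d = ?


d = (aₙ - a₁)/(n-1)
= (752 - 89)/(40-1)
= 663/39 = 17

d = 17


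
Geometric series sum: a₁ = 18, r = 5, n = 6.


Sₙ = 18×(5^6 - 1)/(5 - 1)
= 18×(15625 - 1)/4
= 18×15624/4
= 70308

S_6 = 70308


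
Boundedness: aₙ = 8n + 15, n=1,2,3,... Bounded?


aₙ = 8n + 15 → as n→∞, aₙ→∞
No finite upper bound exists
The sequence is UNBOUNDED

Unbounded (aₙ → ∞ as n → ∞)


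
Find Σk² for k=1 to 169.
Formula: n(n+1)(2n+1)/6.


n = 169
n(n+1)(2n+1)/6 = 169×170×339/6
= 9739470/6 = 1623245

Σk² = 1623245


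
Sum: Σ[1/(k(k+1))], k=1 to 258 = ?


1/(k(k+1)) = 1/k - 1/(k+1) (partial fractions)
Telescoping: Σ = 1 - 1/259 = 258/259

Sum = 258/259


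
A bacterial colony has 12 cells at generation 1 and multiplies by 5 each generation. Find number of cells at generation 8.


aₙ = a₁·r^(n-1)
= 12×5^7
= 12×78125
= 937500

a_8 = 937500


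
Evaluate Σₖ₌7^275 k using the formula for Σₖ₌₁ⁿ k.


Σₖ₌7^275 k = Σₖ₌₁^275 k − Σₖ₌₁^6 k
= 275·276/2 − 6·7/2
= 37950 − 21 = 37929

Σk = 37929


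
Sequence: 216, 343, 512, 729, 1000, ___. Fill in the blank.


Pattern: perfect cubes: n³
Terms: 216, 343, 512, 729, 1000
Next term = 1331

Next term = 1331


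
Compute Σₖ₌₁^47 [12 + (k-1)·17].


aₙ = 12 + (47-1)×17 = 794
Sₙ = n(a₁+aₙ)/2 = 47×(12+794)/2
= 47×806/2 = 18941

S_47 = 18941


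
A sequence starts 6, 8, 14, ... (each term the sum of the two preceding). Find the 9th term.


Computing iteratively: 6, 8, 14, 22, 36, 58, 94, 152, 246
a_9 = 246

a_9 = 246


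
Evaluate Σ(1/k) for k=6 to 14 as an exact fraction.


Σₖ₌6^14 1/k = 1/6 + 1/7 + 1/8 + 1/9 + 1/10 + 1/11 + 1/12 + 1/13 + 1/14
= 348911/360360
≈ 0.9682

Sum = 348911/360360 ≈ 0.9682


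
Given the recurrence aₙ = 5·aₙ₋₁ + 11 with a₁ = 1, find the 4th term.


Computing step by step:
a_1 = 1
a_2 = 16
a_3 = 91
a_4 = 466


a_4 = 466


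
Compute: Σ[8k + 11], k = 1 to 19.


Σ(8k+11) = 8·Σk + 11·n
= 8·190 + 11·19
= 1520 + 209 = 1729

Σ = 1729


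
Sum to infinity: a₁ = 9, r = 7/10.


S∞ = a₁/(1-r) = 9/(1 - 7/10)
= 9/(3/10)
= 30

S∞ = 30


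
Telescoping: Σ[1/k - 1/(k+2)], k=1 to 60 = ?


Telescoping with gap 2: two head and two tail terms survive.
= (1 + 1/2) - (1/61 + 1/62)
= 3/2 - 1/61 - 1/62 = 2775/1891

Sum = 2775/1891


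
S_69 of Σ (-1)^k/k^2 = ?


S = -1 + 1/4 - 1/9 + 1/16 - 1/25 + 1/36 - 1/49 + 1/64 ± ...
= -0.8226
(Full series converges to -π²/12 ≈ -0.8225)

S_69 = -0.8226


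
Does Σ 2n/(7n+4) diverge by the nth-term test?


lim(n→∞) 2n/(7n+4) = 2/7 = 2/7  (divide numerator and denominator by n)
lim aₙ = 2/7 ≠ 0 → series DIVERGES

Diverges (lim aₙ = 2/7 ≠ 0)


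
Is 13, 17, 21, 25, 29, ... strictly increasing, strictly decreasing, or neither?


Differences: 4, 4, 4, 4
All differences > 0 → strictly INCREASING

Monotonically increasing


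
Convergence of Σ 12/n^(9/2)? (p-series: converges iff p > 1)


p-series test: Σ c/n^p converges if p > 1, diverges if p ≤ 1 (constant c > 0 doesn't affect convergence).
p = 9/2
9/2 > 1 → CONVERGES

Converges (p = 9/2 > 1)


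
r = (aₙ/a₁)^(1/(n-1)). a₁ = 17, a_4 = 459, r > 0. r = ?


r^(n-1) = aₙ/a₁
r^3 = 459/17 = 27
r = 27^(1/3)
= 3

r = 3


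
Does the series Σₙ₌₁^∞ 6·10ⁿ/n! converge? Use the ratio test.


aₙ = 6·10^n/n!
a_{n+1}/aₙ = 10^(n+1)/(n+1)! × n!/10^n  (constant 6 cancels)
= 10/(n+1)
L = lim(n→∞) 10/(n+1) = 0
L < 1 → series CONVERGES

Converges (ratio test: L = 0 < 1)


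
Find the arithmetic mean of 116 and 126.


AM = (116 + 126)/2 = 242/2 = 121

AM = 121


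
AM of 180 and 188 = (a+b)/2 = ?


AM = (180 + 188)/2 = 368/2 = 184

AM = 184


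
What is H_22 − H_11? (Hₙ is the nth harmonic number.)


Σₖ₌12^22 1/k = 1/12 + 1/13 + 1/14 + ... + 1/22
= 156188887/232792560
≈ 0.6709

Sum = 156188887/232792560 ≈ 0.6709


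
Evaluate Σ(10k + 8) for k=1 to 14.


Σ(10k+8) = 10·Σk + 8·n
= 10·105 + 8·14
= 1050 + 112 = 1162

Σ = 1162


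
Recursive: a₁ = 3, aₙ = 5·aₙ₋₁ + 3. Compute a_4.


Computing step by step:
a_1 = 3
a_2 = 18
a_3 = 93
a_4 = 468


a_4 = 468


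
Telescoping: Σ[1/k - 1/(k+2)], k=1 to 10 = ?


Telescoping with gap 2: two head and two tail terms survive.
= (1 + 1/2) - (1/11 + 1/12)
= 3/2 - 1/11 - 1/12 = 175/132

Sum = 175/132


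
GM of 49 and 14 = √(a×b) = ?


GM = √(49×14) = √686 = 26.1916

GM = 26.1916


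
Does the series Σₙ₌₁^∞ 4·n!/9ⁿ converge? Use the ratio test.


aₙ = 4·n!/9^n
a_{n+1}/aₙ = (n+1)!/9^(n+1) × 9^n/n!  (constant 4 cancels)
= (n+1)/9
L = lim(n→∞) (n+1)/9 = ∞
L > 1 → series DIVERGES

Diverges (ratio test: L = ∞ > 1)


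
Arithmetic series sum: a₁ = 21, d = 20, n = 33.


aₙ = 21 + (33-1)×20 = 661
Sₙ = n(a₁+aₙ)/2 = 33×(21+661)/2
= 33×682/2 = 11253

S_33 = 11253


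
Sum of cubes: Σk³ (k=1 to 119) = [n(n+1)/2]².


n(n+1)/2 = 119×120/2 = 7140
Σk³ = 7140² = 50979600

Σk³ = 50979600


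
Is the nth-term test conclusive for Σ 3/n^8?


lim(n→∞) 3/n^8 = 0
lim aₙ = 0 → nth-term test is INCONCLUSIVE
(Need other tests; this is actually a convergent p-series with p=8 > 1)

Inconclusive (lim aₙ = 0; need another test)


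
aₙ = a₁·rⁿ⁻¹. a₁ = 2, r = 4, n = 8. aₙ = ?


aₙ = a₁·r^(n-1)
= 2×4^7
= 2×16384
= 32768

a_8 = 32768


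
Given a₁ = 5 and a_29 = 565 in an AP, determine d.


d = (aₙ - a₁)/(n-1)
= (565 - 5)/(29-1)
= 560/28 = 20

d = 20


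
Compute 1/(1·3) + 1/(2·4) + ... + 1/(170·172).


1/(k(k+2)) = (1/2)·(1/k - 1/(k+2)) (partial fractions)
Telescoping: Σ = (1/2)·(1 + 1/2 - 1/171 - 1/172) = 43775/58824

Sum = 43775/58824


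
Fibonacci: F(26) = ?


Fibonacci sequence: 1, 1, 2, 3, 5, 8, 13, 21, 34, 55, 89, ...
F(26) = 121393

F(26) = 121393


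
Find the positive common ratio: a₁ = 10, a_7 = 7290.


r^(n-1) = aₙ/a₁
r^6 = 7290/10 = 729
r = 729^(1/6)
= ±3; taking r > 0 gives r = 3

r = 3


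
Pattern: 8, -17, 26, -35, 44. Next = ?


Pattern: alternating sign, magnitude arithmetic (d=9)
Terms: 8, -17, 26, -35, 44
Next term = -53

Next term = -53


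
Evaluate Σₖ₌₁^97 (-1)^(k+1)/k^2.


S = 1 - 1/4 + 1/9 - 1/16 + 1/25 - 1/36 + 1/49 - 1/64 ± ...
= 0.8225
(Full series converges to +π²/12 ≈ +0.8225)

S_97 = 0.8225


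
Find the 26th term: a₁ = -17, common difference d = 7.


aₙ = a₁ + (n-1)d
= -17 + (26-1)×7
= -17 + 175
= 158

a_26 = 158


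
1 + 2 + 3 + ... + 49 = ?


n(n+1)/2 = 49×50/2 = 2450/2 = 1225

Σk = 1225


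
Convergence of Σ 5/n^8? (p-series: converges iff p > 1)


p-series test: Σ c/n^p converges if p > 1, diverges if p ≤ 1 (constant c > 0 doesn't affect convergence).
p = 8
8 > 1 → CONVERGES

Converges (p = 8 > 1)


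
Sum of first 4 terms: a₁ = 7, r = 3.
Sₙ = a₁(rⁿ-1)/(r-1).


Sₙ = 7×(3^4 - 1)/(3 - 1)
= 7×(81 - 1)/2
= 7×80/2
= 280

S_4 = 280


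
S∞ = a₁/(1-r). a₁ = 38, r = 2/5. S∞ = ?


S∞ = a₁/(1-r) = 38/(1 - 2/5)
= 38/(3/5)
= 190/3

S∞ = 190/3


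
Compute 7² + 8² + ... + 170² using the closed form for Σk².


Σₖ₌7^170 k² = Σₖ₌₁^170 k² − Σₖ₌₁^6 k²
= 170·171·341/6 − 6·7·13/6
= 1652145 − 91 = 1652054

Σk² = 1652054


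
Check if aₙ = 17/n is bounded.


a₁ = 17, a₂ = 17/2, a₃ = 17/3, ...
0 < aₙ ≤ 17 for all n ≥ 1
Lower bound: 0, Upper bound: 17
The sequence IS bounded

Bounded (0 < aₙ ≤ 17)


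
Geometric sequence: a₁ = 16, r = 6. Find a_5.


aₙ = a₁·r^(n-1)
= 16×6^4
= 16×1296
= 20736

a_5 = 20736


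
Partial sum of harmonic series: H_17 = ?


H_17 = 1/1 + 1/2 + 1/3 + ... + 1/17
= 42142223/12252240
≈ 3.4396

H_17 = 42142223/12252240 ≈ 3.4396


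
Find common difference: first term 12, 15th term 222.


d = (aₙ - a₁)/(n-1)
= (222 - 12)/(15-1)
= 210/14 = 15

d = 15


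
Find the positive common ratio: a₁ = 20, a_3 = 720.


r^(n-1) = aₙ/a₁
r^2 = 720/20 = 36
r = 36^(1/2)
= ±6; taking r > 0 gives r = 6

r = 6


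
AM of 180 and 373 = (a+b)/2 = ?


AM = (180 + 373)/2 = 553/2 = 276.5

AM = 276.5


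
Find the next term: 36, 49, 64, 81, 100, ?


Pattern: perfect squares: n²
Terms: 36, 49, 64, 81, 100
Next term = 121

Next term = 121


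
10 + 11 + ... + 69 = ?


Σₖ₌10^69 k = Σₖ₌₁^69 k − Σₖ₌₁^9 k
= 69·70/2 − 9·10/2
= 2415 − 45 = 2370

Σk = 2370


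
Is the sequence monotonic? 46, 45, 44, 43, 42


Differences: -1, -1, -1, -1
All differences < 0 → strictly DECREASING

Monotonically decreasing


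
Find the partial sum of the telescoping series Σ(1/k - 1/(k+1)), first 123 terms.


Telescoping: adjacent terms cancel.
= 1/1 - 1/124
= 1 - 1/124 = 123/124

Sum = 123/124


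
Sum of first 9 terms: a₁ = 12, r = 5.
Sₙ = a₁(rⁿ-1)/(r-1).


Sₙ = 12×(5^9 - 1)/(5 - 1)
= 12×(1953125 - 1)/4
= 12×1953124/4
= 5859372

S_9 = 5859372


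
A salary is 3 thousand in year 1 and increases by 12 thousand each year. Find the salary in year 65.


aₙ = a₁ + (n-1)d
= 3 + (65-1)×12
= 3 + 768
= 771

a_65 = 771


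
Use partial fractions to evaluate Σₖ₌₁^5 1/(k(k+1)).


1/(k(k+1)) = 1/k - 1/(k+1) (partial fractions)
Telescoping: Σ = 1 - 1/6 = 5/6

Sum = 5/6


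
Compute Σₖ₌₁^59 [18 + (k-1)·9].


aₙ = 18 + (59-1)×9 = 540
Sₙ = n(a₁+aₙ)/2 = 59×(18+540)/2
= 59×558/2 = 16461

S_59 = 16461


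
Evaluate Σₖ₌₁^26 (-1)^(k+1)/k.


S = 1 - 1/2 + 1/3 - 1/4 + 1/5 - 1/6 + 1/7 - 1/8 ± ...
= 0.6743
(Full series converges to +ln(2) ≈ +0.6931)

S_26 = 0.6743


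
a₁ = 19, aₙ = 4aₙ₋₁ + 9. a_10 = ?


Computing step by step:
a_1 = 19
a_2 = 85
a_3 = 349
a_4 = 1405
a_5 = 5629
a_6 = 22525
a_7 = 90109
a_8 = 360445
a_9 = 1441789
a_10 = 5767165


a_10 = 5767165


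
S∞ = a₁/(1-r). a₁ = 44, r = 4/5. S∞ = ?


S∞ = a₁/(1-r) = 44/(1 - 4/5)
= 44/(1/5)
= 220

S∞ = 220


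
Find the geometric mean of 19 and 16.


GM = √(19×16) = √304 = 17.4356

GM = 17.4356


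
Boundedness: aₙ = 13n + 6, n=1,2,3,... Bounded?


aₙ = 13n + 6 → as n→∞, aₙ→∞
No finite upper bound exists
The sequence is UNBOUNDED

Unbounded (aₙ → ∞ as n → ∞)


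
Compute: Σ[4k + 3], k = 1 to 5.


Σ(4k+3) = 4·Σk + 3·n
= 4·15 + 3·5
= 60 + 15 = 75

Σ = 75


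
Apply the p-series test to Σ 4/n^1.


p-series test: Σ c/n^p converges if p > 1, diverges if p ≤ 1 (constant c > 0 doesn't affect convergence).
p = 1
1 ≤ 1 → DIVERGES

Diverges (p = 1 ≤ 1)


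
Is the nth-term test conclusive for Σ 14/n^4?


lim(n→∞) 14/n^4 = 0
lim aₙ = 0 → nth-term test is INCONCLUSIVE
(Need other tests; this is actually a convergent p-series with p=4 > 1)

Inconclusive (lim aₙ = 0; need another test)


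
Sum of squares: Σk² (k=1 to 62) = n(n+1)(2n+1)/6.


n = 62
n(n+1)(2n+1)/6 = 62×63×125/6
= 488250/6 = 81375

Σk² = 81375


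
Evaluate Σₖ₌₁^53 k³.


n(n+1)/2 = 53×54/2 = 1431
Σk³ = 1431² = 2047761

Σk³ = 2047761


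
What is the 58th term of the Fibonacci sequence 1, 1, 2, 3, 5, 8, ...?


Fibonacci sequence: 1, 1, 2, 3, 5, 8, 13, 21, 34, 55, 89, ...
F(58) = 591286729879

F(58) = 591286729879


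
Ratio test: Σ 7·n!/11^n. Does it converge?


aₙ = 7·n!/11^n
a_{n+1}/aₙ = (n+1)!/11^(n+1) × 11^n/n!  (constant 7 cancels)
= (n+1)/11
L = lim(n→∞) (n+1)/11 = ∞
L > 1 → series DIVERGES

Diverges (ratio test: L = ∞ > 1)


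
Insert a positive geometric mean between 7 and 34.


GM = √(7×34) = √238 = 15.4272

GM = 15.4272


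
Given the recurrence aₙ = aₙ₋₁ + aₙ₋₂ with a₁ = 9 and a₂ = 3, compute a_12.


Computing iteratively: 9, 3, 12, 15, 27, 42, 69, 111, 180, 291, 471, 762
a_12 = 762

a_12 = 762


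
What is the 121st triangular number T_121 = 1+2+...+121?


n(n+1)/2 = 121×122/2 = 14762/2 = 7381

Σk = 7381


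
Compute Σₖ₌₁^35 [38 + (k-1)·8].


aₙ = 38 + (35-1)×8 = 310
Sₙ = n(a₁+aₙ)/2 = 35×(38+310)/2
= 35×348/2 = 6090

S_35 = 6090


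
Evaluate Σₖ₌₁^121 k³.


n(n+1)/2 = 121×122/2 = 7381
Σk³ = 7381² = 54479161

Σk³ = 54479161


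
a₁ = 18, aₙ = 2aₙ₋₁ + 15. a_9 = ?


Computing step by step:
a_1 = 18
a_2 = 51
a_3 = 117
a_4 = 249
a_5 = 513
a_6 = 1041
a_7 = 2097
a_8 = 4209
a_9 = 8433


a_9 = 8433


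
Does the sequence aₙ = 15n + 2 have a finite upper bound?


aₙ = 15n + 2 → as n→∞, aₙ→∞
No finite upper bound exists
The sequence is UNBOUNDED

Unbounded (aₙ → ∞ as n → ∞)


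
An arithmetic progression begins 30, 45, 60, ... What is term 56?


aₙ = a₁ + (n-1)d
= 30 + (56-1)×15
= 30 + 825
= 855

a_56 = 855


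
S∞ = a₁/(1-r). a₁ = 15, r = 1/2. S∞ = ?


S∞ = a₁/(1-r) = 15/(1 - 1/2)
= 15/(1/2)
= 30

S∞ = 30


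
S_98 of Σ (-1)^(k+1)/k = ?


S = 1 - 1/2 + 1/3 - 1/4 + 1/5 - 1/6 + 1/7 - 1/8 ± ...
= 0.6881
(Full series converges to +ln(2) ≈ +0.6931)

S_98 = 0.6881


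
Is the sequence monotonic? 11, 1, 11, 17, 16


Differences: -10, 10, 6, -1
Difference at position 2 is +10 (> 0) but position 1 is -10 (< 0) — sequence both rises and falls
→ NOT monotonic

Not monotonic


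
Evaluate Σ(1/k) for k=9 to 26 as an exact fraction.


Σₖ₌9^26 1/k = 1/9 + 1/10 + 1/11 + ... + 1/26
= 10142360257/8923714800
≈ 1.1366

Sum = 10142360257/8923714800 ≈ 1.1366


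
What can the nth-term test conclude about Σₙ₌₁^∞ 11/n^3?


lim(n→∞) 11/n^3 = 0
lim aₙ = 0 → nth-term test is INCONCLUSIVE
(Need other tests; this is actually a convergent p-series with p=3 > 1)

Inconclusive (lim aₙ = 0; need another test)


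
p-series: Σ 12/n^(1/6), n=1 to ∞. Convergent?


p-series test: Σ c/n^p converges if p > 1, diverges if p ≤ 1 (constant c > 0 doesn't affect convergence).
p = 1/6
1/6 ≤ 1 → DIVERGES

Diverges (p = 1/6 ≤ 1)


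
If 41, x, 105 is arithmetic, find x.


AM = (41 + 105)/2 = 146/2 = 73

AM = 73


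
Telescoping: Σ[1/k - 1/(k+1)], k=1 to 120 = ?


Telescoping: adjacent terms cancel.
= 1/1 - 1/121
= 1 - 1/121 = 120/121

Sum = 120/121


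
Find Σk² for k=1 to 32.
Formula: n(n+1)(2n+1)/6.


n = 32
n(n+1)(2n+1)/6 = 32×33×65/6
= 68640/6 = 11440

Σk² = 11440


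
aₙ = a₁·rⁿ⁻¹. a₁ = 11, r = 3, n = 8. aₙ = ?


aₙ = a₁·r^(n-1)
= 11×3^7
= 11×2187
= 24057

a_8 = 24057


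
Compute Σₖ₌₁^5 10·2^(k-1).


Sₙ = 10×(2^5 - 1)/(2 - 1)
= 10×(32 - 1)/1
= 10×31/1
= 310

S_5 = 310


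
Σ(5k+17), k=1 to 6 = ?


Σ(5k+17) = 5·Σk + 17·n
= 5·21 + 17·6
= 105 + 102 = 207

Σ = 207


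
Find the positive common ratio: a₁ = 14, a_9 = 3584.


r^(n-1) = aₙ/a₁
r^8 = 3584/14 = 256
r = 256^(1/8)
= ±2; taking r > 0 gives r = 2

r = 2


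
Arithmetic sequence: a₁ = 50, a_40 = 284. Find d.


d = (aₙ - a₁)/(n-1)
= (284 - 50)/(40-1)
= 234/39 = 6

d = 6


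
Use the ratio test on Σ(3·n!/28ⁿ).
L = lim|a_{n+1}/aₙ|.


aₙ = 3·n!/28^n
a_{n+1}/aₙ = (n+1)!/28^(n+1) × 28^n/n!  (constant 3 cancels)
= (n+1)/28
L = lim(n→∞) (n+1)/28 = ∞
L > 1 → series DIVERGES

Diverges (ratio test: L = ∞ > 1)


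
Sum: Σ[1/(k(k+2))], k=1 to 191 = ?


1/(k(k+2)) = (1/2)·(1/k - 1/(k+2)) (partial fractions)
Telescoping: Σ = (1/2)·(1 + 1/2 - 1/192 - 1/193) = 55199/74112

Sum = 55199/74112


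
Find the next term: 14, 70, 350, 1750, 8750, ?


Pattern: geometric (r=5)
Terms: 14, 70, 350, 1750, 8750
Next term = 43750

Next term = 43750


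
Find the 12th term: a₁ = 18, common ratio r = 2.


aₙ = a₁·r^(n-1)
= 18×2^11
= 18×2048
= 36864

a_12 = 36864


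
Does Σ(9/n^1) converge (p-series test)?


p-series test: Σ c/n^p converges if p > 1, diverges if p ≤ 1 (constant c > 0 doesn't affect convergence).
p = 1
1 ≤ 1 → DIVERGES

Diverges (p = 1 ≤ 1)


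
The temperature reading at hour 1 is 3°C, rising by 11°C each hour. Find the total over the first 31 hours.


aₙ = 3 + (31-1)×11 = 333
Sₙ = n(a₁+aₙ)/2 = 31×(3+333)/2
= 31×336/2 = 5208

S_31 = 5208


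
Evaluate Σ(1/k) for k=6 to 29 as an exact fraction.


Σₖ₌6^29 1/k = 1/6 + 1/7 + 1/8 + ... + 1/29
= 3908958676327/2329089562800
≈ 1.6783

Sum = 3908958676327/2329089562800 ≈ 1.6783


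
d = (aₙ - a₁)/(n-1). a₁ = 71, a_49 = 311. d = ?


d = (aₙ - a₁)/(n-1)
= (311 - 71)/(49-1)
= 240/48 = 5

d = 5


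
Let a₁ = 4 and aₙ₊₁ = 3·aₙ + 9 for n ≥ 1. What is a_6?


Computing step by step:
a_1 = 4
a_2 = 21
a_3 = 72
a_4 = 225
a_5 = 684
a_6 = 2061


a_6 = 2061


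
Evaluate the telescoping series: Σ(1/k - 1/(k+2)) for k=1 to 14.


Telescoping with gap 2: two head and two tail terms survive.
= (1 + 1/2) - (1/15 + 1/16)
= 3/2 - 1/15 - 1/16 = 329/240

Sum = 329/240


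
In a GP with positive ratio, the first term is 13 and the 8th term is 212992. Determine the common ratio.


r^(n-1) = aₙ/a₁
r^7 = 212992/13 = 16384
r = 16384^(1/7)
= 4

r = 4


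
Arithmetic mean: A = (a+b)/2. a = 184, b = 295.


AM = (184 + 295)/2 = 479/2 = 239.5

AM = 239.5
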